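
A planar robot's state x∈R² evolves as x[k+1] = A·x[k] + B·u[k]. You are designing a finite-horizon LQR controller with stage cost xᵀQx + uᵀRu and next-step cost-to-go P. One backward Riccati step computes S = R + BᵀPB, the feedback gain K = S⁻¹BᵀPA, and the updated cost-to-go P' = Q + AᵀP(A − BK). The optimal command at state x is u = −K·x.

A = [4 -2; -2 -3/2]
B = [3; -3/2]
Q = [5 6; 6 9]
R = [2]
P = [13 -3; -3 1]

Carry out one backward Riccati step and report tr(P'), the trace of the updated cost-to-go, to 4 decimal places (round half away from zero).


19.5143

BᵀP = [43.5000 -10.5000]
S = R + BᵀPB = [2] + [146.2500] = [148.2500]
BᵀPA = [195.0000 -71.2500]
K = S⁻¹·BᵀPA = [1.3153 -0.4806]
A−BK = [0.0540 -0.5582; -0.0270 -2.2209]
AᵀP(A−BK) = [3.5076 -1.2816; -1.2816 2.0067]
P' = Q + AᵀP(A−BK) = [8.5076 4.7184; 4.7184 11.0067]
tr(P') = 19.5143


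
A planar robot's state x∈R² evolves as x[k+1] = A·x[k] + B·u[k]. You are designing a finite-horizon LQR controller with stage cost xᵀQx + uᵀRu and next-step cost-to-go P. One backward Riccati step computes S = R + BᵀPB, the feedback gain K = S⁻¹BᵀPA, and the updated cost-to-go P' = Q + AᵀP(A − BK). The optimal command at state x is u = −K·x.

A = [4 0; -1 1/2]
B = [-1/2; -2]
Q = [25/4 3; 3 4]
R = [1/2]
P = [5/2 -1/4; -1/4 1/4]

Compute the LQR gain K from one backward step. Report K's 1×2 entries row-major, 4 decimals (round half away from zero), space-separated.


BᵀP = [-0.7500 -0.3750]
S = R + BᵀPB = [1/2] + [1.1250] = [1.6250]
BᵀPA = [-2.6250 -0.1875]
K = S⁻¹·BᵀPA = [-1.6154 -0.1154]
A−BK = [3.1923 -0.0577; -4.2308 0.2692]
AᵀP(A−BK) = [38.0096 -0.9279; -0.9279 0.0409]
P' = Q + AᵀP(A−BK) = [44.2596 2.0721; 2.0721 4.0409]
tr(P') = 48.3005

-1.6154 -0.1154


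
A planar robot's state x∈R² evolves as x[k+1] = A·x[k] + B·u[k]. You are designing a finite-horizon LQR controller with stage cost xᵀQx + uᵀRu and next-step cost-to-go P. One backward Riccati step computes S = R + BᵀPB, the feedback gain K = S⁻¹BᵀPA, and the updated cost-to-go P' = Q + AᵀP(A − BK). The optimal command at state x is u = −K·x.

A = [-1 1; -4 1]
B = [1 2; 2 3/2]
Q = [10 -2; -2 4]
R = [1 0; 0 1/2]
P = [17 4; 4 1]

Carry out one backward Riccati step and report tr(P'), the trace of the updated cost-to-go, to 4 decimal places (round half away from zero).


BᵀP = [25.0000 6.0000; 40.0000 9.5000]
S = R + BᵀPB = [1 0; 0 1/2] + [37.0000 59.0000; 59.0000 94.2500] = [38.0000 59.0000; 59.0000 94.7500]
BᵀPA = [-49.0000 31.0000; -78.0000 49.5000]
K = S⁻¹·BᵀPA = [-0.3410 0.1402; -0.6109 0.4351]
A−BK = [0.5628 -0.0105; -2.4017 0.0669]
AᵀP(A−BK) = [0.6423 -0.1904; -0.1904 0.1151]
P' = Q + AᵀP(A−BK) = [10.6423 -2.1904; -2.1904 4.1151]
tr(P') = 14.7573

14.7573


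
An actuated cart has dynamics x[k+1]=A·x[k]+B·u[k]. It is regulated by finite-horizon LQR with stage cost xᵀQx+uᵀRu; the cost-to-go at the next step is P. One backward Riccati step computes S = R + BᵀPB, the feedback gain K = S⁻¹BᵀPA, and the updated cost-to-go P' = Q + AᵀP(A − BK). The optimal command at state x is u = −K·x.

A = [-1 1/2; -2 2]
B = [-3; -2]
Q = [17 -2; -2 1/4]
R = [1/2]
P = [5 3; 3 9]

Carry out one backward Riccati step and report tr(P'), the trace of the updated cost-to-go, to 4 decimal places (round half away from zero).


30.2213

BᵀP = [-21.0000 -27.0000]
S = R + BᵀPB = [1/2] + [117.0000] = [117.5000]
BᵀPA = [75.0000 -64.5000]
K = S⁻¹·BᵀPA = [0.6383 -0.5489]
A−BK = [0.9149 -1.1468; -0.7234 0.9021]
AᵀP(A−BK) = [5.1277 -6.3298; -6.3298 7.8436]
P' = Q + AᵀP(A−BK) = [22.1277 -8.3298; -8.3298 8.0936]
tr(P') = 30.2213


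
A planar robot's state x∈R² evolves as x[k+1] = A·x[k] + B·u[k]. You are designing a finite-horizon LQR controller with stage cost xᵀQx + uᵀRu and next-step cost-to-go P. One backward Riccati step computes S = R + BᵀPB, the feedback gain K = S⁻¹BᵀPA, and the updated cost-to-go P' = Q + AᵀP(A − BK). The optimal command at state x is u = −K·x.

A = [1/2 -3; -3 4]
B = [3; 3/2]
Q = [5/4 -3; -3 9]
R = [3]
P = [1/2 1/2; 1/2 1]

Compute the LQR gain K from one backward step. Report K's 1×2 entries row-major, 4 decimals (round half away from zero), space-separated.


BᵀP = [2.2500 3.0000]
S = R + BᵀPB = [3] + [11.2500] = [14.2500]
BᵀPA = [-7.8750 5.2500]
K = S⁻¹·BᵀPA = [-0.5526 0.3684]
A−BK = [2.1579 -4.1053; -2.1711 3.4474]
AᵀP(A−BK) = [3.2730 -4.3487; -4.3487 6.5658]
P' = Q + AᵀP(A−BK) = [4.5230 -7.3487; -7.3487 15.5658]
tr(P') = 20.0888

-0.5526 0.3684


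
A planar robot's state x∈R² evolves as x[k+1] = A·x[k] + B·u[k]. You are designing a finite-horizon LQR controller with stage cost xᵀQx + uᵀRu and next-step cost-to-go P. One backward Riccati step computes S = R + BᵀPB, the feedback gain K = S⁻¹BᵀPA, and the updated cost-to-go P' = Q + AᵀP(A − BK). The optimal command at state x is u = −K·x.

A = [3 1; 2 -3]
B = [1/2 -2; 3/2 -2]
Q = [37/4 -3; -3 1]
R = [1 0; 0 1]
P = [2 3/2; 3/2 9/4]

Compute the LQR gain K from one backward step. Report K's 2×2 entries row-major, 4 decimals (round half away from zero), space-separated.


0.1923 -0.9640 -1.1055 0.0427

BᵀP = [3.2500 4.1250; -7.0000 -7.5000]
S = R + BᵀPB = [1 0; 0 1] + [7.8125 -14.7500; -14.7500 29.0000] = [8.8125 -14.7500; -14.7500 30.0000]
BᵀPA = [18.0000 -9.1250; -36.0000 15.5000]
K = S⁻¹·BᵀPA = [0.1923 -0.9640; -1.1055 0.0427]
A−BK = [0.6929 1.5674; -0.4993 -1.4686]
AᵀP(A−BK) = [1.7423 0.8892; 0.8892 3.7917]
P' = Q + AᵀP(A−BK) = [10.9923 -2.1108; -2.1108 4.7917]
tr(P') = 15.7840


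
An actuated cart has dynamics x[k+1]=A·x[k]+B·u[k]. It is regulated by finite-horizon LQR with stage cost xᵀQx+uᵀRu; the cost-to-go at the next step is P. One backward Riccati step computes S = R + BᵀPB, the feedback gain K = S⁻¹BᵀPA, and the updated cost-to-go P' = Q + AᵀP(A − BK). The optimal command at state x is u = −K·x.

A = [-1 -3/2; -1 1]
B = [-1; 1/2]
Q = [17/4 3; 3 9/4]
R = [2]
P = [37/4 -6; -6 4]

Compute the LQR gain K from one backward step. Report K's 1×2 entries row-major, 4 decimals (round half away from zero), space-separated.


BᵀP = [-12.2500 8.0000]
S = R + BᵀPB = [2] + [16.2500] = [18.2500]
BᵀPA = [4.2500 26.3750]
K = S⁻¹·BᵀPA = [0.2329 1.4452]
A−BK = [-0.7671 -0.0548; -1.1164 0.2774]
AᵀP(A−BK) = [0.2603 0.7329; 0.7329 4.6952]
P' = Q + AᵀP(A−BK) = [4.5103 3.7329; 3.7329 6.9452]
tr(P') = 11.4555

0.2329 1.4452


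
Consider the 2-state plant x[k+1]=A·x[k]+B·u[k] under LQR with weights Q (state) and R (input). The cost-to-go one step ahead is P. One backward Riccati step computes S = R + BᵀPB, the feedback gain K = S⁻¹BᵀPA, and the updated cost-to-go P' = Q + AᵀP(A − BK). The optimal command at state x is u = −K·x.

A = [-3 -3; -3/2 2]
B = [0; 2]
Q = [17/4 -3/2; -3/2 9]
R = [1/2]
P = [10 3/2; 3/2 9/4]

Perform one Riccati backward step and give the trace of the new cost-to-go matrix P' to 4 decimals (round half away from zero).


176.7007

BᵀP = [3.0000 4.5000]
S = R + BᵀPB = [1/2] + [9.0000] = [9.5000]
BᵀPA = [-15.7500 0.0000]
K = S⁻¹·BᵀPA = [-1.6579 0.0000]
A−BK = [-3.0000 -3.0000; 1.8158 2.0000]
AᵀP(A−BK) = [82.4507 81.0000; 81.0000 81.0000]
P' = Q + AᵀP(A−BK) = [86.7007 79.5000; 79.5000 90.0000]
tr(P') = 176.7007


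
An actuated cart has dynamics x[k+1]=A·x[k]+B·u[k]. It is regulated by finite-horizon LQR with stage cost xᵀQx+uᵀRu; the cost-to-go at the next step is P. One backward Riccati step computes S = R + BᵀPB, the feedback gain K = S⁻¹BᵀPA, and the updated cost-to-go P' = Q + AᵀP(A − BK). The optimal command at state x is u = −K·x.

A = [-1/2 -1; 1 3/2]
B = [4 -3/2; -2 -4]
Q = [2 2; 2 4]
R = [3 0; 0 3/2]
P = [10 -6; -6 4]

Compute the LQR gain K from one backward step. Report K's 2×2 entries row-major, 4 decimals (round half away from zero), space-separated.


BᵀP = [52.0000 -32.0000; 9.0000 -7.0000]
S = R + BᵀPB = [3 0; 0 3/2] + [272.0000 50.0000; 50.0000 14.5000] = [275.0000 50.0000; 50.0000 16.0000]
BᵀPA = [-58.0000 -100.0000; -11.5000 -19.5000]
K = S⁻¹·BᵀPA = [-0.1858 -0.3289; -0.1382 -0.1908]
A−BK = [0.0359 0.0296; 0.0758 0.0789]
AᵀP(A−BK) = [0.1354 0.2270; 0.2270 0.3849]
P' = Q + AᵀP(A−BK) = [2.1354 2.2270; 2.2270 4.3849]
tr(P') = 6.5203

-0.1858 -0.3289 -0.1382 -0.1908


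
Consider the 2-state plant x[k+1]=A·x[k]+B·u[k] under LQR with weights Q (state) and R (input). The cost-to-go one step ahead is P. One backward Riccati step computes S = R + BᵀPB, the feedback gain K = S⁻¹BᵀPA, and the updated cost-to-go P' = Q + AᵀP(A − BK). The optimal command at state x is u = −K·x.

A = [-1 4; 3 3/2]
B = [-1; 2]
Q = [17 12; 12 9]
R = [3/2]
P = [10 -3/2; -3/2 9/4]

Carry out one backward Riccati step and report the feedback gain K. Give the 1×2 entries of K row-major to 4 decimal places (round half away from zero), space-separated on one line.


BᵀP = [-13.0000 6.0000]
S = R + BᵀPB = [3/2] + [25.0000] = [26.5000]
BᵀPA = [31.0000 -43.0000]
K = S⁻¹·BᵀPA = [1.1698 -1.6226]
A−BK = [0.1698 2.3774; 0.6604 4.7453]
AᵀP(A−BK) = [2.9858 4.6769; 4.6769 77.2889]
P' = Q + AᵀP(A−BK) = [19.9858 16.6769; 16.6769 86.2889]
tr(P') = 106.2748

1.1698 -1.6226


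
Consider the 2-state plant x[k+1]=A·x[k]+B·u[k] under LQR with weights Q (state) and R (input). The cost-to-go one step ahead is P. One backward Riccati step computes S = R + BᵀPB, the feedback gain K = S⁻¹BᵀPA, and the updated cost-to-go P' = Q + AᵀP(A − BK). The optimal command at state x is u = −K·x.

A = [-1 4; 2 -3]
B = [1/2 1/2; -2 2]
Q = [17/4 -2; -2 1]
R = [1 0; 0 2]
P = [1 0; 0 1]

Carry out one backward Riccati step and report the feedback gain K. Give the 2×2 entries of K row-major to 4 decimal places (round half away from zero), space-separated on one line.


BᵀP = [0.5000 -2.0000; 0.5000 2.0000]
S = R + BᵀPB = [1 0; 0 2] + [4.2500 -3.7500; -3.7500 4.2500] = [5.2500 -3.7500; -3.7500 6.2500]
BᵀPA = [-4.5000 8.0000; 3.5000 -4.0000]
K = S⁻¹·BᵀPA = [-0.8000 1.8667; 0.0800 0.4800]
A−BK = [-0.6400 2.8267; 0.2400 -0.2267]
AᵀP(A−BK) = [1.1200 -3.2800; -3.2800 11.9867]
P' = Q + AᵀP(A−BK) = [5.3700 -5.2800; -5.2800 12.9867]
tr(P') = 18.3567

-0.8000 1.8667 0.0800 0.4800


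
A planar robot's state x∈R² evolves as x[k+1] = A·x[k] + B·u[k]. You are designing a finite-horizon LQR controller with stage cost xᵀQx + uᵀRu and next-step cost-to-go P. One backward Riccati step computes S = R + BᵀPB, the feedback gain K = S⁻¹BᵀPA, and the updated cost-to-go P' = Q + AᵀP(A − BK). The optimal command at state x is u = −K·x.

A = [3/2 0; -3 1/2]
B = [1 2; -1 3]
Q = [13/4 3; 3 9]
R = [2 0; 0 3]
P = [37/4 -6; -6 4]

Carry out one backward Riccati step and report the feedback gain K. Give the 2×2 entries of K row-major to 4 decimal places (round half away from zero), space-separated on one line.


1.9414 -0.1839 -0.0552 0.0230

BᵀP = [15.2500 -10.0000; 0.5000 0.0000]
S = R + BᵀPB = [2 0; 0 3] + [25.2500 0.5000; 0.5000 1.0000] = [27.2500 0.5000; 0.5000 4.0000]
BᵀPA = [52.8750 -5.0000; 0.7500 0.0000]
K = S⁻¹·BᵀPA = [1.9414 -0.1839; -0.0552 0.0230]
A−BK = [-0.3310 0.1379; -0.8931 0.2471]
AᵀP(A−BK) = [8.2034 -0.7931; -0.7931 0.0805]
P' = Q + AᵀP(A−BK) = [11.4534 2.2069; 2.2069 9.0805]
tr(P') = 20.5339


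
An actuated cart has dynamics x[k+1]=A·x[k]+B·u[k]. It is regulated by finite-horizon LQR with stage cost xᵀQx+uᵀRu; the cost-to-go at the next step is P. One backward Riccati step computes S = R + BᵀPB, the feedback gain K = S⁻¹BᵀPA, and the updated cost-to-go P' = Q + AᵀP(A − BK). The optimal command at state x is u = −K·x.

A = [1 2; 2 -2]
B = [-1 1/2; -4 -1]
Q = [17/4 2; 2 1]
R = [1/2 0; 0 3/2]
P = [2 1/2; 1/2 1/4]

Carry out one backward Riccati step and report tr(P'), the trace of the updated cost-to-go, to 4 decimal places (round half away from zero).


BᵀP = [-4.0000 -1.5000; 0.5000 0.0000]
S = R + BᵀPB = [1/2 0; 0 3/2] + [10.0000 -0.5000; -0.5000 0.2500] = [10.5000 -0.5000; -0.5000 1.7500]
BᵀPA = [-7.0000 -5.0000; 0.5000 1.0000]
K = S⁻¹·BᵀPA = [-0.6621 -0.4552; 0.0966 0.4414]
A−BK = [0.2897 1.3241; -0.5517 -3.3793]
AᵀP(A−BK) = [0.3172 0.5931; 0.5931 2.2828]
P' = Q + AᵀP(A−BK) = [4.5672 2.5931; 2.5931 3.2828]
tr(P') = 7.8500

7.8500


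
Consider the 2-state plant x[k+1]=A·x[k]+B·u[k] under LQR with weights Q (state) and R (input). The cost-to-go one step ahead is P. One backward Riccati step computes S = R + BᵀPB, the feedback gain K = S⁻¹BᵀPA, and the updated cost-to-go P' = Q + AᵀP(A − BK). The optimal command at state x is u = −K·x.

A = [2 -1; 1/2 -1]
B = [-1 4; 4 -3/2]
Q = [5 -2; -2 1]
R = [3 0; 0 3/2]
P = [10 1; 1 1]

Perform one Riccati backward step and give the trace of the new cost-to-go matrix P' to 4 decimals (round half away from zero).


7.2858

BᵀP = [-6.0000 3.0000; 38.5000 2.5000]
S = R + BᵀPB = [3 0; 0 3/2] + [18.0000 -28.5000; -28.5000 150.2500] = [21.0000 -28.5000; -28.5000 151.7500]
BᵀPA = [-10.5000 3.0000; 78.2500 -41.0000]
K = S⁻¹·BᵀPA = [0.2682 -0.3004; 0.5660 -0.3266]
A−BK = [0.0041 0.0060; 0.2764 -0.2884]
AᵀP(A−BK) = [0.7751 -0.5979; -0.5979 0.5107]
P' = Q + AᵀP(A−BK) = [5.7751 -2.5979; -2.5979 1.5107]
tr(P') = 7.2858


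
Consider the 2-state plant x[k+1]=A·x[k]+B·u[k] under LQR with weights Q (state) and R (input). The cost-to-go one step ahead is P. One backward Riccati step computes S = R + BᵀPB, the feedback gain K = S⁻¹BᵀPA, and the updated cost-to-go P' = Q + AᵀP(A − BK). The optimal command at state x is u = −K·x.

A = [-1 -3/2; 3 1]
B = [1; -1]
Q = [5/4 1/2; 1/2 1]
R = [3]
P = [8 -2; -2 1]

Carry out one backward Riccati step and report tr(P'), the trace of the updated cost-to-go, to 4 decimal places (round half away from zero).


BᵀP = [10.0000 -3.0000]
S = R + BᵀPB = [3] + [13.0000] = [16.0000]
BᵀPA = [-19.0000 -18.0000]
K = S⁻¹·BᵀPA = [-1.1875 -1.1250]
A−BK = [0.1875 -0.3750; 1.8125 -0.1250]
AᵀP(A−BK) = [6.4375 4.6250; 4.6250 4.7500]
P' = Q + AᵀP(A−BK) = [7.6875 5.1250; 5.1250 5.7500]
tr(P') = 13.4375

13.4375


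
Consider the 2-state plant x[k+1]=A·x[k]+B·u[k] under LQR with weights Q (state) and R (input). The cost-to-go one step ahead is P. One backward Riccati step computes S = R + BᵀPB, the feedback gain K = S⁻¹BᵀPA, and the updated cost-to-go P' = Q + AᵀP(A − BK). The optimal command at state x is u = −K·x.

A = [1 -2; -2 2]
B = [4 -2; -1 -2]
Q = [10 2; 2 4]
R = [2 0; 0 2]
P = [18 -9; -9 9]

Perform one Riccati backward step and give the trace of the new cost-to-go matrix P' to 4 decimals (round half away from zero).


BᵀP = [81.0000 -45.0000; -18.0000 0.0000]
S = R + BᵀPB = [2 0; 0 2] + [369.0000 -72.0000; -72.0000 36.0000] = [371.0000 -72.0000; -72.0000 38.0000]
BᵀPA = [171.0000 -252.0000; -18.0000 36.0000]
K = S⁻¹·BᵀPA = [0.5836 -0.7835; 0.6320 -0.5371]
A−BK = [-0.0702 0.0597; -0.1523 0.1422]
AᵀP(A−BK) = [1.5851 -1.6922; -1.6922 1.8981]
P' = Q + AᵀP(A−BK) = [11.5851 0.3078; 0.3078 5.8981]
tr(P') = 17.4833

17.4833


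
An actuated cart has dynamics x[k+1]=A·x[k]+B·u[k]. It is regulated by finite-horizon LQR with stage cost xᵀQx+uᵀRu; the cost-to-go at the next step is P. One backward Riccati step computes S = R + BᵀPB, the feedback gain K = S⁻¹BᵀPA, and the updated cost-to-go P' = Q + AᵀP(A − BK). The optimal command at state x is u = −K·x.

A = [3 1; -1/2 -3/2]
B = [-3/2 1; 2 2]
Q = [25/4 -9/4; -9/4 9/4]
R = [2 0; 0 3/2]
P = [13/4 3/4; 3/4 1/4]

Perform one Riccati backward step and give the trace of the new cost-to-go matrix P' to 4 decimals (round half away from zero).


12.6903

BᵀP = [-3.3750 -0.6250; 4.7500 1.2500]
S = R + BᵀPB = [2 0; 0 3/2] + [3.8125 -4.6250; -4.6250 7.2500] = [5.8125 -4.6250; -4.6250 8.7500]
BᵀPA = [-9.8125 -2.4375; 13.6250 2.8750]
K = S⁻¹·BᵀPA = [-0.7752 -0.2725; 1.1474 0.1845]
A−BK = [0.6898 0.4067; -1.2444 -1.3240]
AᵀP(A−BK) = [3.8226 0.9992; 0.9992 0.3677]
P' = Q + AᵀP(A−BK) = [10.0726 -1.2508; -1.2508 2.6177]
tr(P') = 12.6903


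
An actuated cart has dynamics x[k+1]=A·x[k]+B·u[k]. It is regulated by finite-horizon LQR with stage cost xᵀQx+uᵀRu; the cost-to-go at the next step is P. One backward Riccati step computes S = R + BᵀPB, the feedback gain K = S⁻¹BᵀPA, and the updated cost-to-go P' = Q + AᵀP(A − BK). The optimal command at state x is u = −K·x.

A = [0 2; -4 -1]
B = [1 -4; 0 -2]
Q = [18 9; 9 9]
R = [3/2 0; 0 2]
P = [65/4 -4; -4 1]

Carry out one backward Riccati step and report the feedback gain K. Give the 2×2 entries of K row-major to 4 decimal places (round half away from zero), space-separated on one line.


0.1189 0.2288 -0.2437 -0.5691

BᵀP = [16.2500 -4.0000; -57.0000 14.0000]
S = R + BᵀPB = [3/2 0; 0 2] + [16.2500 -57.0000; -57.0000 200.0000] = [17.7500 -57.0000; -57.0000 202.0000]
BᵀPA = [16.0000 36.5000; -56.0000 -128.0000]
K = S⁻¹·BᵀPA = [0.1189 0.2288; -0.2437 -0.5691]
A−BK = [-1.0936 -0.5052; -4.4874 -2.1382]
AᵀP(A−BK) = [0.4517 0.4695; 0.4695 0.8039]
P' = Q + AᵀP(A−BK) = [18.4517 9.4695; 9.4695 9.8039]
tr(P') = 28.2556


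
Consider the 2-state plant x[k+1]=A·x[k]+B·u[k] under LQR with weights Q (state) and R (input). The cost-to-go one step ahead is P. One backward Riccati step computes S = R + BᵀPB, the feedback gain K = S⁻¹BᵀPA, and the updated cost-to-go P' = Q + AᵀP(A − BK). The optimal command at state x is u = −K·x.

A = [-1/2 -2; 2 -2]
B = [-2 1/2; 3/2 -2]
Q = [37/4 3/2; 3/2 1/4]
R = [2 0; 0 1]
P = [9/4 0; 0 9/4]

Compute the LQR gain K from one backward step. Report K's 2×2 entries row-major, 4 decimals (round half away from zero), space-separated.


BᵀP = [-4.5000 3.3750; 1.1250 -4.5000]
S = R + BᵀPB = [2 0; 0 1] + [14.0625 -9.0000; -9.0000 9.5625] = [16.0625 -9.0000; -9.0000 10.5625]
BᵀPA = [9.0000 2.2500; -9.5625 6.7500]
K = S⁻¹·BᵀPA = [0.1015 0.9533; -0.8188 1.4513]
A−BK = [0.1124 -0.8191; 0.2101 -0.5273]
AᵀP(A−BK) = [0.8188 -1.4513; -1.4513 6.0590]
P' = Q + AᵀP(A−BK) = [10.0688 0.0487; 0.0487 6.3090]
tr(P') = 16.3778

0.1015 0.9533 -0.8188 1.4513


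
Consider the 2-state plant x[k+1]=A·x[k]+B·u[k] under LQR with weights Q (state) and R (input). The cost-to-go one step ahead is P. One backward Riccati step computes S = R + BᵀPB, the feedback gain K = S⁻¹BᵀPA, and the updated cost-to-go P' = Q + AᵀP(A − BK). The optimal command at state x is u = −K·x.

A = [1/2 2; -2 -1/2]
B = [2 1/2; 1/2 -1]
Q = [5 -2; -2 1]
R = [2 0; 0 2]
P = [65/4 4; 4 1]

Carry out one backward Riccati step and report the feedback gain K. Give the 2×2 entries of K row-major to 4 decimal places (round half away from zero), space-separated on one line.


BᵀP = [34.5000 8.5000; 4.1250 1.0000]
S = R + BᵀPB = [2 0; 0 2] + [73.2500 8.7500; 8.7500 1.0625] = [75.2500 8.7500; 8.7500 3.0625]
BᵀPA = [0.2500 64.7500; 0.0625 7.7500]
K = S⁻¹·BᵀPA = [0.0014 0.8479; 0.0163 0.1080]
A−BK = [0.4890 0.2502; -1.9844 -0.8159]
AᵀP(A−BK) = [0.0611 0.0313; 0.0313 1.5110]
P' = Q + AᵀP(A−BK) = [5.0611 -1.9687; -1.9687 2.5110]
tr(P') = 7.5721

0.0014 0.8479 0.0163 0.1080


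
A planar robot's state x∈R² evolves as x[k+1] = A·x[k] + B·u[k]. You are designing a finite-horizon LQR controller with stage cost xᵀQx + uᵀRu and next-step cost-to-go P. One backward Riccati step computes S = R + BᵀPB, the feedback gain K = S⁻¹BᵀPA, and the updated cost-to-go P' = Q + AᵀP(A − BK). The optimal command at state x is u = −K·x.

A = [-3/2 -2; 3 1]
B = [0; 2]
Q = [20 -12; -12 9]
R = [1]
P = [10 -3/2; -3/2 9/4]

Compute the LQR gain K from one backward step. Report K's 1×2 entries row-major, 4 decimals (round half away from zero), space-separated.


1.8000 1.0500

BᵀP = [-3.0000 4.5000]
S = R + BᵀPB = [1] + [9.0000] = [10.0000]
BᵀPA = [18.0000 10.5000]
K = S⁻¹·BᵀPA = [1.8000 1.0500]
A−BK = [-1.5000 -2.0000; -0.6000 -1.1000]
AᵀP(A−BK) = [23.8500 29.1000; 29.1000 37.2250]
P' = Q + AᵀP(A−BK) = [43.8500 17.1000; 17.1000 46.2250]
tr(P') = 90.0750


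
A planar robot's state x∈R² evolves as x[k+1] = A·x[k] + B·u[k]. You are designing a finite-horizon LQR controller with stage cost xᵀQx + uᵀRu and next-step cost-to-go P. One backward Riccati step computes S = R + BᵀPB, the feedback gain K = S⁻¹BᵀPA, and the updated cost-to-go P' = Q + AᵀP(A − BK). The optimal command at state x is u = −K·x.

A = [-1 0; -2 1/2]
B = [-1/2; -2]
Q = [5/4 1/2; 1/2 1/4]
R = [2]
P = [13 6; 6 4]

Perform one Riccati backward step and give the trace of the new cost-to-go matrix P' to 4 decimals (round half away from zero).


5.2594

BᵀP = [-18.5000 -11.0000]
S = R + BᵀPB = [2] + [31.2500] = [33.2500]
BᵀPA = [40.5000 -5.5000]
K = S⁻¹·BᵀPA = [1.2180 -0.1654]
A−BK = [-0.3910 -0.0827; 0.4361 0.1692]
AᵀP(A−BK) = [3.6692 -0.3008; -0.3008 0.0902]
P' = Q + AᵀP(A−BK) = [4.9192 0.1992; 0.1992 0.3402]
tr(P') = 5.2594


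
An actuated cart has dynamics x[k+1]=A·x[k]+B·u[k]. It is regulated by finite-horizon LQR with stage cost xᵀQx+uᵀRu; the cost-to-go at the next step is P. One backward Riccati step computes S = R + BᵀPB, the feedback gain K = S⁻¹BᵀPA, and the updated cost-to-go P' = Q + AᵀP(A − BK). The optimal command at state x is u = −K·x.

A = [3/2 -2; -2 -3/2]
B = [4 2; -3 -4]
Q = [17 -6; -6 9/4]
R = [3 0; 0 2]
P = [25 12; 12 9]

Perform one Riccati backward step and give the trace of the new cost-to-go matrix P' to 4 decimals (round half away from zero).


25.8368

BᵀP = [64.0000 21.0000; 2.0000 -12.0000]
S = R + BᵀPB = [3 0; 0 2] + [193.0000 44.0000; 44.0000 52.0000] = [196.0000 44.0000; 44.0000 54.0000]
BᵀPA = [54.0000 -159.5000; 27.0000 14.0000]
K = S⁻¹·BᵀPA = [0.1998 -1.0672; 0.3372 1.1288]
A−BK = [0.0264 0.0111; -0.0518 -0.1863]
AᵀP(A−BK) = [0.3559 0.1499; 0.1499 6.2309]
P' = Q + AᵀP(A−BK) = [17.3559 -5.8501; -5.8501 8.4809]
tr(P') = 25.8368


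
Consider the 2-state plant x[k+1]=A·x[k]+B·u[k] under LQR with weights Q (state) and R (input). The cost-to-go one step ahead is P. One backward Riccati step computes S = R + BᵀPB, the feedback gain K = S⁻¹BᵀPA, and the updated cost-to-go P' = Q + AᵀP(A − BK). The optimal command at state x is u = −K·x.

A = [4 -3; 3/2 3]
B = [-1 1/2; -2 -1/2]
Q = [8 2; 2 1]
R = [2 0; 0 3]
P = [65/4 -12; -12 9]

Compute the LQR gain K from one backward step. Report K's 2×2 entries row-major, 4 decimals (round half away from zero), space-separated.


BᵀP = [7.7500 -6.0000; 14.1250 -10.5000]
S = R + BᵀPB = [2 0; 0 3] + [4.2500 6.8750; 6.8750 12.3125] = [6.2500 6.8750; 6.8750 15.3125]
BᵀPA = [22.0000 -41.2500; 40.7500 -73.8750]
K = S⁻¹·BᵀPA = [1.1710 -2.5548; 2.1355 -3.6774]
A−BK = [4.1032 -3.7161; 4.9097 -3.9484]
AᵀP(A−BK) = [23.4677 -38.4387; -38.4387 66.1935]
P' = Q + AᵀP(A−BK) = [31.4677 -36.4387; -36.4387 67.1935]
tr(P') = 98.6613

1.1710 -2.5548 2.1355 -3.6774


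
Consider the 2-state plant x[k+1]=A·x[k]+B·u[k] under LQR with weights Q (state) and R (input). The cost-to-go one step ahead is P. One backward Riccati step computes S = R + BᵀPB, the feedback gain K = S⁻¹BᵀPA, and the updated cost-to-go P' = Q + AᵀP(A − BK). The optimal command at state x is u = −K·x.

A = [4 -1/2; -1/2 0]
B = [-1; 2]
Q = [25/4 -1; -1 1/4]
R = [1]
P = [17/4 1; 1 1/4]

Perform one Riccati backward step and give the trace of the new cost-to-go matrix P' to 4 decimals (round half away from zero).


BᵀP = [-2.2500 -0.5000]
S = R + BᵀPB = [1] + [1.2500] = [2.2500]
BᵀPA = [-8.7500 1.1250]
K = S⁻¹·BᵀPA = [-3.8889 0.5000]
A−BK = [0.1111 0.0000; 7.2778 -1.0000]
AᵀP(A−BK) = [30.0347 -3.8750; -3.8750 0.5000]
P' = Q + AᵀP(A−BK) = [36.2847 -4.8750; -4.8750 0.7500]
tr(P') = 37.0347

37.0347


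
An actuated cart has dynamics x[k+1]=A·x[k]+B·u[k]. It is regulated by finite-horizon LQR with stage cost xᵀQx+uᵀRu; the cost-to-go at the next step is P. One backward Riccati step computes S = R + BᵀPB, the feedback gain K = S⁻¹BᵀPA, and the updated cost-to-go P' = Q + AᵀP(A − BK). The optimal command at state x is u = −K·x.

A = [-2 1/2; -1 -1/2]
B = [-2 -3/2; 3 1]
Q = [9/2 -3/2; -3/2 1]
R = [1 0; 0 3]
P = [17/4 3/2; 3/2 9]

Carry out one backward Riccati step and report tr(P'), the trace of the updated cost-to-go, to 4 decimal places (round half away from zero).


21.0290

BᵀP = [-4.0000 24.0000; -4.8750 6.7500]
S = R + BᵀPB = [1 0; 0 3] + [80.0000 30.0000; 30.0000 14.0625] = [81.0000 30.0000; 30.0000 17.0625]
BᵀPA = [-16.0000 -14.0000; 3.0000 -5.8125]
K = S⁻¹·BᵀPA = [-0.7530 -0.1338; 1.4998 -0.1054]
A−BK = [-1.2563 0.0743; -0.2408 0.0068]
AᵀP(A−BK) = [15.4524 -0.8246; -0.8246 0.0766]
P' = Q + AᵀP(A−BK) = [19.9524 -2.3246; -2.3246 1.0766]
tr(P') = 21.0290


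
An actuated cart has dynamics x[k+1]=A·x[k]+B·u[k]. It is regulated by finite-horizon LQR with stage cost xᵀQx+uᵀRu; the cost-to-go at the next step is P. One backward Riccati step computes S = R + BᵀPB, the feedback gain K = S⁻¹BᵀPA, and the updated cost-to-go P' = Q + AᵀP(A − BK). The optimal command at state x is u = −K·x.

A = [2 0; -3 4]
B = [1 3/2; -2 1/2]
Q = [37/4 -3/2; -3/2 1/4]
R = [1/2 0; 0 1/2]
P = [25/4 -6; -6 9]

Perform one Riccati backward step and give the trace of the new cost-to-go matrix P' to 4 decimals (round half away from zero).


12.7390

BᵀP = [18.2500 -24.0000; 6.3750 -4.5000]
S = R + BᵀPB = [1/2 0; 0 1/2] + [66.2500 15.3750; 15.3750 7.3125] = [66.7500 15.3750; 15.3750 7.8125]
BᵀPA = [108.5000 -96.0000; 26.2500 -18.0000]
K = S⁻¹·BᵀPA = [1.5576 -1.6600; 0.2946 0.9628]
A−BK = [0.0004 0.2157; -0.0321 0.1986]
AᵀP(A−BK) = [1.2659 -1.1667; -1.1667 1.9730]
P' = Q + AᵀP(A−BK) = [10.5159 -2.6667; -2.6667 2.2230]
tr(P') = 12.7390


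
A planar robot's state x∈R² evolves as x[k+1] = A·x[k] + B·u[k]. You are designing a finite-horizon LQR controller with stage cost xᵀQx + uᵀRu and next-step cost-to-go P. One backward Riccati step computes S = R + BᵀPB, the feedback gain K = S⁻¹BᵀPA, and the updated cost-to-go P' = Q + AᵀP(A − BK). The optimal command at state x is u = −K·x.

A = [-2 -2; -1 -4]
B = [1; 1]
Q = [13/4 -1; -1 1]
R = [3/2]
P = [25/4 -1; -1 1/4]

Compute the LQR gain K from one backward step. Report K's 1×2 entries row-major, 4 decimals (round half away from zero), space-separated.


BᵀP = [5.2500 -0.7500]
S = R + BᵀPB = [3/2] + [4.5000] = [6.0000]
BᵀPA = [-9.7500 -7.5000]
K = S⁻¹·BᵀPA = [-1.6250 -1.2500]
A−BK = [-0.3750 -0.7500; 0.6250 -2.7500]
AᵀP(A−BK) = [5.4063 3.8125; 3.8125 3.6250]
P' = Q + AᵀP(A−BK) = [8.6563 2.8125; 2.8125 4.6250]
tr(P') = 13.2813

-1.6250 -1.2500


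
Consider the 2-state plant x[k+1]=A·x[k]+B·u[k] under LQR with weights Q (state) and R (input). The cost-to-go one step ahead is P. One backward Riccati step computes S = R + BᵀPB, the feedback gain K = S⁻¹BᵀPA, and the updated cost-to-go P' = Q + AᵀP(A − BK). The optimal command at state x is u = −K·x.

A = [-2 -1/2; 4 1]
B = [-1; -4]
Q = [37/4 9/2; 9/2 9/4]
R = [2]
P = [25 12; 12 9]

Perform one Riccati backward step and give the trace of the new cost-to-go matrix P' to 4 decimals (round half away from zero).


BᵀP = [-73.0000 -48.0000]
S = R + BᵀPB = [2] + [265.0000] = [267.0000]
BᵀPA = [-46.0000 -11.5000]
K = S⁻¹·BᵀPA = [-0.1723 -0.0431]
A−BK = [-2.1723 -0.5431; 3.3109 0.8277]
AᵀP(A−BK) = [44.0749 11.0187; 11.0187 2.7547]
P' = Q + AᵀP(A−BK) = [53.3249 15.5187; 15.5187 5.0047]
tr(P') = 58.3296

58.3296


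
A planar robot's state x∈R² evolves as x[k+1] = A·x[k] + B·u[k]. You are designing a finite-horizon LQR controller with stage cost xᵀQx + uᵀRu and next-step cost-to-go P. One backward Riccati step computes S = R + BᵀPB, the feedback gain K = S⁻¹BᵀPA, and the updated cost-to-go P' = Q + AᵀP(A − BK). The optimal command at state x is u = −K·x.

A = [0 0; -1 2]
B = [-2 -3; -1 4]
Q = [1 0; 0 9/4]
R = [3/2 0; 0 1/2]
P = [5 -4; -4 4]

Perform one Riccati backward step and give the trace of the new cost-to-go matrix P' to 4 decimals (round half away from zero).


3.6582

BᵀP = [-6.0000 4.0000; -31.0000 28.0000]
S = R + BᵀPB = [3/2 0; 0 1/2] + [8.0000 34.0000; 34.0000 205.0000] = [9.5000 34.0000; 34.0000 205.5000]
BᵀPA = [-4.0000 8.0000; -28.0000 56.0000]
K = S⁻¹·BᵀPA = [0.1633 -0.3265; -0.1633 0.3265]
A−BK = [-0.1633 0.3265; -0.1837 0.3673]
AᵀP(A−BK) = [0.0816 -0.1633; -0.1633 0.3265]
P' = Q + AᵀP(A−BK) = [1.0816 -0.1633; -0.1633 2.5765]
tr(P') = 3.6582


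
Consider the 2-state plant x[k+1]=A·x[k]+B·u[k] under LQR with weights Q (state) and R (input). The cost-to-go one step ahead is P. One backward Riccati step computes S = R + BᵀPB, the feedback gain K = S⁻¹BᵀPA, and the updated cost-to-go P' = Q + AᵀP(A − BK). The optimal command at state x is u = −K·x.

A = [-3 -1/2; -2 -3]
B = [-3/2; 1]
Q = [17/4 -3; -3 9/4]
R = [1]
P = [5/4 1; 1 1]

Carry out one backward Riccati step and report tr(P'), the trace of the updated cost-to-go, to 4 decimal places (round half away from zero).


36.7414

BᵀP = [-0.8750 -0.5000]
S = R + BᵀPB = [1] + [0.8125] = [1.8125]
BᵀPA = [3.6250 1.9375]
K = S⁻¹·BᵀPA = [2.0000 1.0690]
A−BK = [0.0000 1.1034; -4.0000 -4.0690]
AᵀP(A−BK) = [20.0000 14.0000; 14.0000 10.2414]
P' = Q + AᵀP(A−BK) = [24.2500 11.0000; 11.0000 12.4914]
tr(P') = 36.7414


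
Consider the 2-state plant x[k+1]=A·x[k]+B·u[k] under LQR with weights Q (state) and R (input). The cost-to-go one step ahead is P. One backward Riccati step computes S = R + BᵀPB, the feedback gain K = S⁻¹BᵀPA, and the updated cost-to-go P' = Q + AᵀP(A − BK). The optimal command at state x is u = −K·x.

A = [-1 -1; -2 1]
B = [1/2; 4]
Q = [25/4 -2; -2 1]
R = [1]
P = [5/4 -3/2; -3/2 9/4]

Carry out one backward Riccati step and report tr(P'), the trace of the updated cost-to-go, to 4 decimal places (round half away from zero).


BᵀP = [-5.3750 8.2500]
S = R + BᵀPB = [1] + [30.3125] = [31.3125]
BᵀPA = [-11.1250 13.6250]
K = S⁻¹·BᵀPA = [-0.3553 0.4351]
A−BK = [-0.8224 -1.2176; -0.5788 -0.7405]
AᵀP(A−BK) = [0.2974 0.0908; 0.0908 0.5714]
P' = Q + AᵀP(A−BK) = [6.5474 -1.9092; -1.9092 1.5714]
tr(P') = 8.1188

8.1188


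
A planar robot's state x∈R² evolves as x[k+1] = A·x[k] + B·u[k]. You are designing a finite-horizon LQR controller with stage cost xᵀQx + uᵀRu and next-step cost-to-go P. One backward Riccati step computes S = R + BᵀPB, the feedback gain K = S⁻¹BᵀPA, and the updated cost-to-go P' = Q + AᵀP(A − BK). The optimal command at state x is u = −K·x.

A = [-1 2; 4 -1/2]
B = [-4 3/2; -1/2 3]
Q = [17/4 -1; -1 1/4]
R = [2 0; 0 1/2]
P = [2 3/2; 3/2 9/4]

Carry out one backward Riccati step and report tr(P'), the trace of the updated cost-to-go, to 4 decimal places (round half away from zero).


6.9047

BᵀP = [-8.7500 -7.1250; 7.5000 9.0000]
S = R + BᵀPB = [2 0; 0 1/2] + [38.5625 -34.5000; -34.5000 38.2500] = [40.5625 -34.5000; -34.5000 38.7500]
BᵀPA = [-19.7500 -13.9375; 28.5000 10.5000]
K = S⁻¹·BᵀPA = [0.5712 -0.4661; 1.2440 -0.1440]
A−BK = [-0.5813 0.3517; 0.5535 -0.3011]
AᵀP(A−BK) = [1.8262 -0.8513; -0.8513 0.5785]
P' = Q + AᵀP(A−BK) = [6.0762 -1.8513; -1.8513 0.8285]
tr(P') = 6.9047


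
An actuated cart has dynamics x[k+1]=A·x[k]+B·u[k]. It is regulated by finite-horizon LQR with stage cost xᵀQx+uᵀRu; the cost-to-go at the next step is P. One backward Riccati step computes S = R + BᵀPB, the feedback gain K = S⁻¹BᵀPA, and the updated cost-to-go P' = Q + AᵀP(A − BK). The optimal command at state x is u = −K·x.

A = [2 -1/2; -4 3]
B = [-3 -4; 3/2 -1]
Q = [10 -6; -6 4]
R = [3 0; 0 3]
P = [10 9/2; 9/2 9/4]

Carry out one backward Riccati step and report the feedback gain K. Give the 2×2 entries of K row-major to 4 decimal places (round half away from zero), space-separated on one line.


BᵀP = [-23.2500 -10.1250; -44.5000 -20.2500]
S = R + BᵀPB = [3 0; 0 3] + [54.5625 103.1250; 103.1250 198.2500] = [57.5625 103.1250; 103.1250 201.2500]
BᵀPA = [-6.0000 -18.7500; -8.0000 -38.5000]
K = S⁻¹·BᵀPA = [-0.4028 0.2073; 0.1666 -0.2975]
A−BK = [1.4582 -1.0682; -3.2292 2.3915]
AᵀP(A−BK) = [2.9165 -2.1364; -2.1364 1.6820]
P' = Q + AᵀP(A−BK) = [12.9165 -8.1364; -8.1364 5.6820]
tr(P') = 18.5985

-0.4028 0.2073 0.1666 -0.2975


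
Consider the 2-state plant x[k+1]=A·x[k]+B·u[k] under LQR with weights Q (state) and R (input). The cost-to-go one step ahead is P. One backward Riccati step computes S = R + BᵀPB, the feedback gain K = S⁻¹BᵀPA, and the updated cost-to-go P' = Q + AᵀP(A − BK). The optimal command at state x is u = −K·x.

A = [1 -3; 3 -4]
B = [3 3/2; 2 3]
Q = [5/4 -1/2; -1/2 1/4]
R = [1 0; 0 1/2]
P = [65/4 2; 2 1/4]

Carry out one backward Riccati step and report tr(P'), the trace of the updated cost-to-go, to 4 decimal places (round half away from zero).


BᵀP = [52.7500 6.5000; 30.3750 3.7500]
S = R + BᵀPB = [1 0; 0 1/2] + [171.2500 98.6250; 98.6250 56.8125] = [172.2500 98.6250; 98.6250 57.3125]
BᵀPA = [72.2500 -184.2500; 41.6250 -106.1250]
K = S⁻¹·BᵀPA = [0.2449 -0.6423; 0.3048 -0.7464]
A−BK = [-0.1920 0.0465; 1.5958 -0.4761]
AᵀP(A−BK) = [0.1166 -0.2749; -0.2749 0.6944]
P' = Q + AᵀP(A−BK) = [1.3666 -0.7749; -0.7749 0.9444]
tr(P') = 2.3109

2.3109


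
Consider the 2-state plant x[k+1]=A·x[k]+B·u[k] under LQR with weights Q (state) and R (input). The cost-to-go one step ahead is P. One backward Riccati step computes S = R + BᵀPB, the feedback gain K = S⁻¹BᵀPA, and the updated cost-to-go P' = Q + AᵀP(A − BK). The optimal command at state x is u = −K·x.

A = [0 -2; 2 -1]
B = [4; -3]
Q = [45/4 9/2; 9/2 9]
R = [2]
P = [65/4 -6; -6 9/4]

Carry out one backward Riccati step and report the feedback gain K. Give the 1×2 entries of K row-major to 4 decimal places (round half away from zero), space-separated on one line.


BᵀP = [83.0000 -30.7500]
S = R + BᵀPB = [2] + [424.2500] = [426.2500]
BᵀPA = [-61.5000 -135.2500]
K = S⁻¹·BᵀPA = [-0.1443 -0.3173]
A−BK = [0.5771 -0.7308; 1.5672 -1.9519]
AᵀP(A−BK) = [0.1267 -0.0141; -0.0141 0.3349]
P' = Q + AᵀP(A−BK) = [11.3767 4.4859; 4.4859 9.3349]
tr(P') = 20.7116

-0.1443 -0.3173


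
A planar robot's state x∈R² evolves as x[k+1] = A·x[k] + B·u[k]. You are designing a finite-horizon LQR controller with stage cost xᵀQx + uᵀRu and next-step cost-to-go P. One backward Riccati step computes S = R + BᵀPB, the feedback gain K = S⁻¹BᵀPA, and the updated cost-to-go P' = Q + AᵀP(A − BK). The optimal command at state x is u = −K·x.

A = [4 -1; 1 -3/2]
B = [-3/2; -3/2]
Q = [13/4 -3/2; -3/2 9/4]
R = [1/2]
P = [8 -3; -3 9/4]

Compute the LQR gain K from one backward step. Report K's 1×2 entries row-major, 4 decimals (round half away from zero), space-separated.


-2.8696 0.5776

BᵀP = [-7.5000 1.1250]
S = R + BᵀPB = [1/2] + [9.5625] = [10.0625]
BᵀPA = [-28.8750 5.8125]
K = S⁻¹·BᵀPA = [-2.8696 0.5776]
A−BK = [-0.3043 -0.1335; -3.3043 -0.6335]
AᵀP(A−BK) = [23.3913 2.3043; 2.3043 0.7050]
P' = Q + AᵀP(A−BK) = [26.6413 0.8043; 0.8043 2.9550]
tr(P') = 29.5963


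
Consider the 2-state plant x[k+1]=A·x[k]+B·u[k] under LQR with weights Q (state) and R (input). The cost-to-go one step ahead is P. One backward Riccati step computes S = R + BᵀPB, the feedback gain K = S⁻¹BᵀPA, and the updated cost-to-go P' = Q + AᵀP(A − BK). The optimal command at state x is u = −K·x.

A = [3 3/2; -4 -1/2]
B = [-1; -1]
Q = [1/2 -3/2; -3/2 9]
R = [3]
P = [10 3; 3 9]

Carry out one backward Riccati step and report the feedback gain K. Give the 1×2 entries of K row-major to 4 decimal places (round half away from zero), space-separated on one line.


BᵀP = [-13.0000 -12.0000]
S = R + BᵀPB = [3] + [25.0000] = [28.0000]
BᵀPA = [9.0000 -13.5000]
K = S⁻¹·BᵀPA = [0.3214 -0.4821]
A−BK = [3.3214 1.0179; -3.6786 -0.9821]
AᵀP(A−BK) = [159.1071 44.8393; 44.8393 13.7411]
P' = Q + AᵀP(A−BK) = [159.6071 43.3393; 43.3393 22.7411]
tr(P') = 182.3482

0.3214 -0.4821


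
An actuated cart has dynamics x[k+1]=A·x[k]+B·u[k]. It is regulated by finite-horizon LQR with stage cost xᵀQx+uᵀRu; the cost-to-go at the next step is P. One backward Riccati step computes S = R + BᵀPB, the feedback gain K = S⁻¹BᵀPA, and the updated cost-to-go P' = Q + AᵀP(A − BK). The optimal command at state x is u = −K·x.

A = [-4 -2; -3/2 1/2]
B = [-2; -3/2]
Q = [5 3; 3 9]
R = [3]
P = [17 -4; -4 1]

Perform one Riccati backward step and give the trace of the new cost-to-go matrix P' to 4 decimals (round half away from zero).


BᵀP = [-28.0000 6.5000]
S = R + BᵀPB = [3] + [46.2500] = [49.2500]
BᵀPA = [102.2500 59.2500]
K = S⁻¹·BᵀPA = [2.0761 1.2030]
A−BK = [0.1523 0.4061; 1.6142 2.3046]
AᵀP(A−BK) = [13.9645 8.2386; 8.2386 4.9695]
P' = Q + AᵀP(A−BK) = [18.9645 11.2386; 11.2386 13.9695]
tr(P') = 32.9340

32.9340


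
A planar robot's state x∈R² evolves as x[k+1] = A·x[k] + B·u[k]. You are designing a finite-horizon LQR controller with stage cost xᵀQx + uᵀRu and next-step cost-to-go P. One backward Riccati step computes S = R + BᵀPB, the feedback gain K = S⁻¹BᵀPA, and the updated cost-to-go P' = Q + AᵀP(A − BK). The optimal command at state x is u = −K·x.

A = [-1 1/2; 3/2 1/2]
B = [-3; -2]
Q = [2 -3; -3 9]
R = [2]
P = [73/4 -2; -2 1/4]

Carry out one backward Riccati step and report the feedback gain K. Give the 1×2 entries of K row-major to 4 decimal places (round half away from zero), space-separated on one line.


0.4119 -0.1579

BᵀP = [-50.7500 5.5000]
S = R + BᵀPB = [2] + [141.2500] = [143.2500]
BᵀPA = [59.0000 -22.6250]
K = S⁻¹·BᵀPA = [0.4119 -0.1579]
A−BK = [0.2356 0.0262; 2.3237 0.1841]
AᵀP(A−BK) = [0.5123 -0.1190; -0.1190 0.0516]
P' = Q + AᵀP(A−BK) = [2.5123 -3.1190; -3.1190 9.0516]
tr(P') = 11.5639


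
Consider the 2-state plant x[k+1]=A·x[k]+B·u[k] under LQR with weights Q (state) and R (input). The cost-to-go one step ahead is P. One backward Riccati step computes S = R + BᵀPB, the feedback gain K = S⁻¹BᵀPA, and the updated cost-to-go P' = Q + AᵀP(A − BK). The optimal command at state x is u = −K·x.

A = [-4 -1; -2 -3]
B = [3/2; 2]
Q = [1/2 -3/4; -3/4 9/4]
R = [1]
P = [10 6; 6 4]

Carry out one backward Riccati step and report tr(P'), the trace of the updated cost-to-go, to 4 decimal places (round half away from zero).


BᵀP = [27.0000 17.0000]
S = R + BᵀPB = [1] + [74.5000] = [75.5000]
BᵀPA = [-142.0000 -78.0000]
K = S⁻¹·BᵀPA = [-1.8808 -1.0331]
A−BK = [-1.1788 0.5497; 1.7616 -0.9338]
AᵀP(A−BK) = [4.9272 1.2980; 1.2980 1.4172]
P' = Q + AᵀP(A−BK) = [5.4272 0.5480; 0.5480 3.6672]
tr(P') = 9.0944

9.0944


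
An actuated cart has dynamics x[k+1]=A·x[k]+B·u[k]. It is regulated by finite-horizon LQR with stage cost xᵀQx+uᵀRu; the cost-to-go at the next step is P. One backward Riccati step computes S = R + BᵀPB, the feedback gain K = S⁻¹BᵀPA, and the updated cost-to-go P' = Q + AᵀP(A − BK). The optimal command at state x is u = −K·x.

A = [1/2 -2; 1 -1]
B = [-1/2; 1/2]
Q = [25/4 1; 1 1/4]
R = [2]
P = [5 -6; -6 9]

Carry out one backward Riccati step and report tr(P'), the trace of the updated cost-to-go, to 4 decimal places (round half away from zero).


11.6544

BᵀP = [-5.5000 7.5000]
S = R + BᵀPB = [2] + [6.5000] = [8.5000]
BᵀPA = [4.7500 3.5000]
K = S⁻¹·BᵀPA = [0.5588 0.4118]
A−BK = [0.7794 -1.7941; 0.7206 -1.2059]
AᵀP(A−BK) = [1.5956 -0.9559; -0.9559 3.5588]
P' = Q + AᵀP(A−BK) = [7.8456 0.0441; 0.0441 3.8088]
tr(P') = 11.6544


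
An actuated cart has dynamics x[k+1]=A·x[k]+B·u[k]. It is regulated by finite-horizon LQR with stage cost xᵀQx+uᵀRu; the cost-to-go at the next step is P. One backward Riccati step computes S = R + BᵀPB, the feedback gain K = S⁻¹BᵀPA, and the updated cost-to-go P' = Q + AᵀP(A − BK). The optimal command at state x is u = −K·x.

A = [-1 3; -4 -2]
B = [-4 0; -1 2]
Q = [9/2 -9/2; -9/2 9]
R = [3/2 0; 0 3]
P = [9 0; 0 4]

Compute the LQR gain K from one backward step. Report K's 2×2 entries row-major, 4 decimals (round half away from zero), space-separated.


BᵀP = [-36.0000 -4.0000; 0.0000 8.0000]
S = R + BᵀPB = [3/2 0; 0 3] + [148.0000 -8.0000; -8.0000 16.0000] = [149.5000 -8.0000; -8.0000 19.0000]
BᵀPA = [52.0000 -100.0000; -32.0000 -16.0000]
K = S⁻¹·BᵀPA = [0.2636 -0.7304; -1.5732 -1.1496]
A−BK = [0.0546 0.0783; -0.5900 -0.4311]
AᵀP(A−BK) = [8.9481 6.1929; 6.1929 5.5640]
P' = Q + AᵀP(A−BK) = [13.4481 1.6929; 1.6929 14.5640]
tr(P') = 28.0122

0.2636 -0.7304 -1.5732 -1.1496
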